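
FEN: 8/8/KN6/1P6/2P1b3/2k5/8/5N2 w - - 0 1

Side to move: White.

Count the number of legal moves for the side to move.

White to move; king on a6.
In check: no.
Legal moves: Nc8, Na8, Nd7, Nd5+, Na4+, Ka7, Ka5, Ng3, Ne3, Nh2, Nd2, c5.
Count: 12.

12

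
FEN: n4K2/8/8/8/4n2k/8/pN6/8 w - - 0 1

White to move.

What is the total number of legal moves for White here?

White to move; king on f8.
In check: no.
Legal moves: Kg8, Ke8, Kg7, Kf7, Ke7, Nc4, Na4, Nd3, Nd1.
Count: 9.

9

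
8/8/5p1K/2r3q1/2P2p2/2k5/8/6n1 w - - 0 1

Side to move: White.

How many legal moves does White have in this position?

White to move; king on h6.
In check: yes, from the black queen on g5.
Legal moves: Kh7.
Count: 1.

1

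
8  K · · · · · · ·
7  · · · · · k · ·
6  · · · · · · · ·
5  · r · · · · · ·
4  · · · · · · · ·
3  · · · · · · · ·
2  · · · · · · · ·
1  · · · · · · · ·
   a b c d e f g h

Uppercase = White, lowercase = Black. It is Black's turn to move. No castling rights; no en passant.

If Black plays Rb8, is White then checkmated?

After Rb8: white king on a8; in check: yes, from the black rook on b8.
White has 2 legal replies: Kxb8, Ka7.
In check but a legal move exists → not checkmate.

no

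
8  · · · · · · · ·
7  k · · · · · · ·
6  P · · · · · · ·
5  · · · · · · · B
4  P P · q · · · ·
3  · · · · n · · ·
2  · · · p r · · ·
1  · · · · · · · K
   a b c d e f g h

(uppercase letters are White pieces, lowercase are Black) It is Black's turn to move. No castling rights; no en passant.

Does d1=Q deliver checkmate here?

yes

After d1=Q: white king on h1; in check: yes, from the black queen on d1.
King squares — g1: attacked by Qd1; g2: attacked by Re2; h2: attacked by Re2.
White has no legal moves → checkmate.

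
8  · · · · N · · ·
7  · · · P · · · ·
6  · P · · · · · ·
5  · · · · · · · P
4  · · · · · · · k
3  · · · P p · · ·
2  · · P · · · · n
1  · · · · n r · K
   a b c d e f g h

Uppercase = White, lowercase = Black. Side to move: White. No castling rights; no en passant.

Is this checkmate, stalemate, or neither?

White to move; white king on h1.
In check: yes, from the black rook on f1.
King squares — g1: attacked by Rf1; g2: attacked by Ne1; h2: available.
Legal moves for White: Kxh2.
White is in check but has 1 legal move → neither.

neither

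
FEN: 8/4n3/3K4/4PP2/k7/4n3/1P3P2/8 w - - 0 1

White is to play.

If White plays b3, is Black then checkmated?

After b3: black king on a4; in check: yes, from the white pawn on b3.
Black has 5 legal replies: Kb5, Ka5, Kb4, Kxb3, Ka3.
In check but a legal move exists → not checkmate.

no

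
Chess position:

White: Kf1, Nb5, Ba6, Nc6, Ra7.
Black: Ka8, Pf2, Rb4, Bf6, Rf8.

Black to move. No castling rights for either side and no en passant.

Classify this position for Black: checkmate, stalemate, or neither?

checkmate

Black to move; black king on a8.
In check: yes, from the white rook on a7.
King squares — a7: attacked by Nb5; b7: attacked by Ba6; b8: attacked by Nc6.
Legal moves for Black: none.
In check with no legal moves → checkmate.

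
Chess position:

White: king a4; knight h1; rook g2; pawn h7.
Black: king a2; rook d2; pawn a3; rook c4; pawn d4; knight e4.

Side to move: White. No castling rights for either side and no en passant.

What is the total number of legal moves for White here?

White to move; king on a4.
In check: yes, from the black rook on c4.
Legal moves: Kb5, Ka5.
Count: 2.

2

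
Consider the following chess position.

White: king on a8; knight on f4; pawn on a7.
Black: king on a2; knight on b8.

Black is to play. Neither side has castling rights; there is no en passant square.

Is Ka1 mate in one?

no

After Ka1: white king on a8; in check: no.
White is not in check, so this cannot be checkmate.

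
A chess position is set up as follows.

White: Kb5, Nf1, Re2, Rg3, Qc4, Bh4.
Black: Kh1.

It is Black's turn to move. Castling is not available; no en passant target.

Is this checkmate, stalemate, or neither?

Black to move; black king on h1.
In check: no.
King squares — g1: attacked by Rg3; g2: attacked by Re2; h2: attacked by Nf1.
Legal moves for Black: none.
Not in check and no legal moves → stalemate.

stalemate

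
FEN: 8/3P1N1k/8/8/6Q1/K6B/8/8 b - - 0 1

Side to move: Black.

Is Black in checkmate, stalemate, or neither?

stalemate

Black to move; black king on h7.
In check: no.
King squares — g6: attacked by Qg4; h6: attacked by Nf7; g7: attacked by Qg4; g8: attacked by Qg4; h8: attacked by Nf7.
Legal moves for Black: none.
Not in check and no legal moves → stalemate.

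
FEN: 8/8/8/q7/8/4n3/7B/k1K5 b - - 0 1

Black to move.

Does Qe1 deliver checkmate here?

yes

After Qe1: white king on c1; in check: yes, from the black queen on e1.
King squares — b1: attacked by Ka1; d1: attacked by Qe1; b2: attacked by Ka1; c2: attacked by Ne3; d2: attacked by Qe1.
White has no legal moves → checkmate.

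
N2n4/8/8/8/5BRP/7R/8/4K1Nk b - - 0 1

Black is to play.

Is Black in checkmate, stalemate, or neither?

checkmate

Black to move; black king on h1.
In check: yes, from the white rook on h3.
King squares — g1: attacked by Rg4; g2: attacked by Rg4; h2: attacked by Rh3.
Legal moves for Black: none.
In check with no legal moves → checkmate.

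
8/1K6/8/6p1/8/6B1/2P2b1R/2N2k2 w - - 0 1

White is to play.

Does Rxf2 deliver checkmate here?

no

After Rxf2: black king on f1; in check: yes, from the white rook on f2.
Black has 2 legal replies: Kg1, Ke1.
In check but a legal move exists → not checkmate.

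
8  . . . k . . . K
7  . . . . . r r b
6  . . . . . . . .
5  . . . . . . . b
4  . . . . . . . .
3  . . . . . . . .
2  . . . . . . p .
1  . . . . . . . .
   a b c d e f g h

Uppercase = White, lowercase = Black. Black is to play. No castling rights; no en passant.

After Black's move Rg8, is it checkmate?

yes

After Rg8: white king on h8; in check: yes, from the black rook on g8.
King squares — g7: attacked by Rf7; h7: attacked by Rf7; g8: attacked by Bh7.
White has no legal moves → checkmate.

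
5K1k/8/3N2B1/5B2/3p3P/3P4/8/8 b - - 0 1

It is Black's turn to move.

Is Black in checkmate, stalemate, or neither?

stalemate

Black to move; black king on h8.
In check: no.
King squares — g7: attacked by Kf8; h7: attacked by Bg6; g8: attacked by Kf8.
Legal moves for Black: none.
Not in check and no legal moves → stalemate.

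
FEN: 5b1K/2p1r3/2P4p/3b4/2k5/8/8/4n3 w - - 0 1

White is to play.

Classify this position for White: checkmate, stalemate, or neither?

White to move; white king on h8.
In check: no.
King squares — g7: attacked by Re7; h7: attacked by Re7; g8: attacked by Bd5.
Legal moves for White: none.
Not in check and no legal moves → stalemate.

stalemate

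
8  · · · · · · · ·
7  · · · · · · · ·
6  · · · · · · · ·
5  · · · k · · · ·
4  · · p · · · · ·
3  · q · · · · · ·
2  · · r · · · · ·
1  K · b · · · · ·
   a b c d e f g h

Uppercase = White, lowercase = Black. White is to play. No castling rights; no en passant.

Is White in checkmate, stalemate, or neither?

stalemate

White to move; white king on a1.
In check: no.
King squares — b1: attacked by Qb3; a2: attacked by Rc2; b2: attacked by Bc1.
Legal moves for White: none.
Not in check and no legal moves → stalemate.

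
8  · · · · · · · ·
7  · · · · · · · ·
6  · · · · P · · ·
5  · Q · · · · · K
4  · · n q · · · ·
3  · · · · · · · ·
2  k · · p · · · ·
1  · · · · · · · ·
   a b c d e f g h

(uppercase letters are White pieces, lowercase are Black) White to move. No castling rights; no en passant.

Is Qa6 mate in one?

After Qa6: black king on a2; in check: yes, from the white queen on a6.
Black has 5 legal replies: Kb3, Kb2, Kb1, Na5, Na3.
In check but a legal move exists → not checkmate.

no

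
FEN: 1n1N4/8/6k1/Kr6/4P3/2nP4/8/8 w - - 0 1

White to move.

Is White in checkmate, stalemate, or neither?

checkmate

White to move; white king on a5.
In check: yes, from the black rook on b5.
King squares — a4: attacked by Nc3; b4: attacked by Rb5; b5: attacked by Nc3; a6: attacked by Nb8; b6: attacked by Rb5.
Legal moves for White: none.
In check with no legal moves → checkmate.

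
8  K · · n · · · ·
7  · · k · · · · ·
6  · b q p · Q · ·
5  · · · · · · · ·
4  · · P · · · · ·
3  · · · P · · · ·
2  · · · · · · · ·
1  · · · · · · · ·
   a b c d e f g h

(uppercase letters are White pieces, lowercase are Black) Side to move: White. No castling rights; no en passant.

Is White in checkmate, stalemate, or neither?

checkmate

White to move; white king on a8.
In check: yes, from the black queen on c6.
King squares — a7: attacked by Bb6; b7: attacked by Qc6; b8: attacked by Kc7.
Legal moves for White: none.
In check with no legal moves → checkmate.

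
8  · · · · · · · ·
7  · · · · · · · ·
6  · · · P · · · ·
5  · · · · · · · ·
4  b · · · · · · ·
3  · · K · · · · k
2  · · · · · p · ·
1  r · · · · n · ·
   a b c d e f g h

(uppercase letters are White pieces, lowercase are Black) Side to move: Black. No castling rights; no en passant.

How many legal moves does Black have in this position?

Black to move; king on h3.
In check: no.
Legal moves: Be8, Bd7, Bc6, Bb5, Bb3, Bc2, Bd1, Kh4, Kg4, Kg3, Kh2, Kg2, Ng3, Ne3, Nh2, Nd2, Ra3+, Ra2, Re1, Rd1, Rc1+, Rb1.
Count: 22.

22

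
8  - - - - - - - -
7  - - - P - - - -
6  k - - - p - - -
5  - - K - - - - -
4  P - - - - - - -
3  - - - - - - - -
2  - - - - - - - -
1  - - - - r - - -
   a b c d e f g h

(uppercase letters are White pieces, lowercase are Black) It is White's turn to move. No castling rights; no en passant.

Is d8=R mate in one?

no

After d8=R: black king on a6; in check: no.
Black is not in check, so this cannot be checkmate.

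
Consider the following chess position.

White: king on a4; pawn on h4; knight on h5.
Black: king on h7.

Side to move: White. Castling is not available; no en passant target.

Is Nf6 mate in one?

no

After Nf6: black king on h7; in check: yes, from the white knight on f6.
Black has 4 legal replies: Kh8, Kg7, Kh6, Kg6.
In check but a legal move exists → not checkmate.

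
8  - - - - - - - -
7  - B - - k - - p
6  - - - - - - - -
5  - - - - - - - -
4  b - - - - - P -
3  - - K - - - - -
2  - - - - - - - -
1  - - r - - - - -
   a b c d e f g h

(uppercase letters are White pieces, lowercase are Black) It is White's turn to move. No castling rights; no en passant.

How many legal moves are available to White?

5

White to move; king on c3.
In check: yes, from the black rook on c1.
Legal moves: Kd4, Kb4, Kd3, Kd2, Kb2.
Count: 5.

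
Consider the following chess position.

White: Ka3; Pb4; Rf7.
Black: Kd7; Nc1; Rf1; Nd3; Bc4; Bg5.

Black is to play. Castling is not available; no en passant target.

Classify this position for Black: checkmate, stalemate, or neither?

neither

Black to move; black king on d7.
In check: yes, from the white rook on f7.
King squares — c6: available; d6: available; e6: available; c7: attacked by Rf7; e7: attacked by Rf7; c8: available; d8: available; e8: available.
Legal moves for Black: Ke8, Kd8, Kc8, Ke6, Kd6, Kc6, Be7, Bxf7, Rxf7.
Black is in check but has 9 legal moves → neither.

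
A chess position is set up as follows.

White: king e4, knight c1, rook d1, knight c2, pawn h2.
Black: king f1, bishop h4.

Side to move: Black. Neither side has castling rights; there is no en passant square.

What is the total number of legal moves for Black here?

3

Black to move; king on f1.
In check: yes, from the white rook on d1.
Legal moves: Kg2, Kf2, Be1.
Count: 3.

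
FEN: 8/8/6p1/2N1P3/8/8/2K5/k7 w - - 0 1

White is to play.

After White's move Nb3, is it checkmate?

no

After Nb3: black king on a1; in check: yes, from the white knight on b3.
Black has 1 legal reply: Ka2.
In check but a legal move exists → not checkmate.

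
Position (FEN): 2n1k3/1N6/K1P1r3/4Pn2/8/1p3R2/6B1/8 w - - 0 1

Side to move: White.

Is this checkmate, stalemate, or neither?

neither

White to move; white king on a6.
In check: no.
Legal moves for White include: Nd8, Nd6+, Nc5, Na5, Kb5, Ka5, Rxf5, Rf4, Rh3, Rg3, Re3, Rd3, Rc3, Rxb3, Rf2, Rf1, Bh3, Bh1, ... (list truncated; more exist).
White has legal moves and is not in check → neither.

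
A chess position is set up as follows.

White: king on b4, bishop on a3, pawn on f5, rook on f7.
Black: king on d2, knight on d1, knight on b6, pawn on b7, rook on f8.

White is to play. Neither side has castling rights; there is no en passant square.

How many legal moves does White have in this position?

15

White to move; king on b4.
In check: no.
Legal moves: Rxf8, Rh7, Rg7, Re7, Rd7+, Rc7, Rxb7, Rf6, Kc5, Kb5, Ka5, Kb3, Bb2, Bc1+, f6.
Count: 15.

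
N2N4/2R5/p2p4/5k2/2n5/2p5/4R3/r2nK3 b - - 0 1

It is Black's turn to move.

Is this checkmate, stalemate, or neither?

Black to move; black king on f5.
In check: no.
Legal moves for Black include: Kg6, Kf6, Kg5, Kg4, Kf4, Nb6, Ne5, Na5, Nce3, Na3, Nd2, Ncb2, Nde3+, Nf2+, Ndb2+, Ra5, Ra4, Ra3, ... (list truncated; more exist).
Black has legal moves and is not in check → neither.

neither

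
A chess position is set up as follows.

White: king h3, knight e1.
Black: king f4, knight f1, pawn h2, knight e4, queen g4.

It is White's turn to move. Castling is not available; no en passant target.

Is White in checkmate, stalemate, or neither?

White to move; white king on h3.
In check: yes, from the black queen on g4.
King squares — g2: attacked by Qg4; h2: attacked by Nf1; g3: attacked by Nf1; g4: attacked by Kf4; h4: attacked by Qg4.
Legal moves for White: none.
In check with no legal moves → checkmate.

checkmate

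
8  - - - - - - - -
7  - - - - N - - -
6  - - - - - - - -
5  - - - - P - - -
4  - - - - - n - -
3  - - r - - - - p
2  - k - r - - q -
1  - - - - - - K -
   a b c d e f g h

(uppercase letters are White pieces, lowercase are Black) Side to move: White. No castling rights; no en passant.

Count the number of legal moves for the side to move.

White to move; king on g1.
In check: yes, from the black queen on g2.
Legal moves: none.
Count: 0.

0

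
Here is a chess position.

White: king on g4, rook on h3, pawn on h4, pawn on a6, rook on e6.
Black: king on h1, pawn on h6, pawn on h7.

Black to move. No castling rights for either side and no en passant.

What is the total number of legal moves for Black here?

2

Black to move; king on h1.
In check: yes, from the white rook on h3.
Legal moves: Kg2, Kg1.
Count: 2.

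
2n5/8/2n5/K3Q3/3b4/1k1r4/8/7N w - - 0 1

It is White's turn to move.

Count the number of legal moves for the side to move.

White to move; king on a5.
In check: yes, from the black knight on c6.
Legal moves: Ka6, Kb5.
Count: 2.

2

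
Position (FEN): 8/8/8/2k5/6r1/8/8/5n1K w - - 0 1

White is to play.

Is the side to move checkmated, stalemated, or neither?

White to move; white king on h1.
In check: no.
King squares — g1: attacked by Rg4; g2: attacked by Rg4; h2: attacked by Nf1.
Legal moves for White: none.
Not in check and no legal moves → stalemate.

stalemate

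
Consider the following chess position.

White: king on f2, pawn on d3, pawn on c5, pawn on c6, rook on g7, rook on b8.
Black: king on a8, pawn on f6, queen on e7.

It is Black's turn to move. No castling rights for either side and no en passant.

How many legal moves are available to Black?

2

Black to move; king on a8.
In check: yes, from the white rook on b8.
Legal moves: Kxb8, Ka7.
Count: 2.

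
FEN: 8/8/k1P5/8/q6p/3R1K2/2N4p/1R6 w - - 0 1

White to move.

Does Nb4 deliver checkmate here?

After Nb4: black king on a6; in check: yes, from the white knight on b4.
Black has 5 legal replies: Ka7, Kb6, Kb5, Ka5, Qxb4.
In check but a legal move exists → not checkmate.

no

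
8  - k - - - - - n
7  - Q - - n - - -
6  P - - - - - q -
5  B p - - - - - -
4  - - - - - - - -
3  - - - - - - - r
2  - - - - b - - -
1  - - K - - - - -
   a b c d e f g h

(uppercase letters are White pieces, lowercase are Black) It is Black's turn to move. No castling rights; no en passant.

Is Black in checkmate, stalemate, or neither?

Black to move; black king on b8.
In check: yes, from the white queen on b7.
King squares — a7: attacked by Qb7; b7: attacked by Pa6; c7: attacked by Ba5; a8: attacked by Qb7; c8: attacked by Qb7.
Legal moves for Black: none.
In check with no legal moves → checkmate.

checkmate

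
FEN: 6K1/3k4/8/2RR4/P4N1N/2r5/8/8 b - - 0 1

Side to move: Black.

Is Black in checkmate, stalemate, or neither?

neither

Black to move; black king on d7.
In check: yes, from the white rook on d5.
King squares — c6: attacked by Rc5; d6: attacked by Rd5; e6: attacked by Nf4; c7: attacked by Rc5; e7: available; c8: attacked by Rc5; d8: attacked by Rd5; e8: available.
Legal moves for Black: Ke8, Ke7.
Black is in check but has 2 legal moves → neither.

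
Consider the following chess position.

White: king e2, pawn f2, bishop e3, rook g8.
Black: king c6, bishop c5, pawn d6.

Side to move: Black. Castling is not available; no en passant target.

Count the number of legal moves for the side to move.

13

Black to move; king on c6.
In check: no.
Legal moves: Kd7, Kc7, Kb7, Kb6, Kd5, Kb5, Ba7, Bb6, Bd4, Bb4, Bxe3, Ba3, d5.
Count: 13.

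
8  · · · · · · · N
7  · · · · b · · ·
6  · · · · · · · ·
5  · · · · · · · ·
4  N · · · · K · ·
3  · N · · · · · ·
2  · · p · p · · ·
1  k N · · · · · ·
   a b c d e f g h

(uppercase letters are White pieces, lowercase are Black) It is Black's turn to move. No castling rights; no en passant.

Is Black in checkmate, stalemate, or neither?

neither

Black to move; black king on a1.
In check: yes, from the white knight on b3.
Legal moves for Black: Ka2, Kxb1.
Black is in check but has 2 legal moves → neither.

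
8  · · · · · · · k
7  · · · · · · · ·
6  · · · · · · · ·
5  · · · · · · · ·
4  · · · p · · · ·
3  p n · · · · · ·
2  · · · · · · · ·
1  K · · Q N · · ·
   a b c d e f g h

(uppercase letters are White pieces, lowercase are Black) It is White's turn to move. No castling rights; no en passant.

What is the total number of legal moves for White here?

3

White to move; king on a1.
In check: yes, from the black knight on b3.
Legal moves: Ka2, Kb1, Qxb3.
Count: 3.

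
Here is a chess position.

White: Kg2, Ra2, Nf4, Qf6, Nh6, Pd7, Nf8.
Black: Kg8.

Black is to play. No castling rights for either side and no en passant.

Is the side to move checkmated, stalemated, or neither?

checkmate

Black to move; black king on g8.
In check: yes, from the white knight on h6.
King squares — f7: attacked by Qf6; g7: attacked by Qf6; h7: attacked by Nf8; f8: attacked by Qf6; h8: attacked by Qf6.
Legal moves for Black: none.
In check with no legal moves → checkmate.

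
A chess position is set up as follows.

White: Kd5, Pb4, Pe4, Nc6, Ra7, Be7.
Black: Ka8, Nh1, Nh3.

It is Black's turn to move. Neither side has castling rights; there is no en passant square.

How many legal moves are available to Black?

Black to move; king on a8.
In check: yes, from the white rook on a7.
Legal moves: none.
Count: 0.

0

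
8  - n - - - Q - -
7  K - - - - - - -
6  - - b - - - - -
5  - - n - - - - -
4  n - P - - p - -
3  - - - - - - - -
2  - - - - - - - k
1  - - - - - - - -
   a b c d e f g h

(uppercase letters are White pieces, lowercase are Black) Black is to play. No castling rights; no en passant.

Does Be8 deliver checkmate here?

After Be8: white king on a7; in check: no.
White is not in check, so this cannot be checkmate.

no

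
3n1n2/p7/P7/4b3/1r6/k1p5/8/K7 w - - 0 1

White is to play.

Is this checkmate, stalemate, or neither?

White to move; white king on a1.
In check: no.
King squares — b1: attacked by Rb4; a2: attacked by Ka3; b2: attacked by Ka3.
Legal moves for White: none.
Not in check and no legal moves → stalemate.

stalemate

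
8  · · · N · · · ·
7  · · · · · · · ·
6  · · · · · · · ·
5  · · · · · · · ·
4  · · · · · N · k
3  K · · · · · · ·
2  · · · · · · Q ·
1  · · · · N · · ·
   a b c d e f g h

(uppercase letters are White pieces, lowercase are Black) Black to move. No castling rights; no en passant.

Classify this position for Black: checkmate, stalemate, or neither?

Black to move; black king on h4.
In check: no.
King squares — g3: attacked by Qg2; h3: attacked by Qg2; g4: attacked by Qg2; g5: attacked by Qg2; h5: attacked by Nf4.
Legal moves for Black: none.
Not in check and no legal moves → stalemate.

stalemate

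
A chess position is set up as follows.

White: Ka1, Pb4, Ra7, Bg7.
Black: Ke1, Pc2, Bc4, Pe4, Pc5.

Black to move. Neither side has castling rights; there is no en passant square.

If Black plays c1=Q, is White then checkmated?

yes

After c1=Q: white king on a1; in check: yes, from the black queen on c1.
King squares — b1: attacked by Qc1; a2: attacked by Bc4; b2: attacked by Qc1.
White has no legal moves → checkmate.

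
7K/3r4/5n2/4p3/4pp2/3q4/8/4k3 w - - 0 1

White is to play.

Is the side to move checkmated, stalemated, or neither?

stalemate

White to move; white king on h8.
In check: no.
King squares — g7: attacked by Rd7; h7: attacked by Nf6; g8: attacked by Nf6.
Legal moves for White: none.
Not in check and no legal moves → stalemate.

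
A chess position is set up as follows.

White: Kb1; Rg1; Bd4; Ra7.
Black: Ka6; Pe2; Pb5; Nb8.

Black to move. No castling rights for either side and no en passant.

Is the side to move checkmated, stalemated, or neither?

Black to move; black king on a6.
In check: yes, from the white rook on a7.
King squares — a5: attacked by Ra7; b5: own pawn; b6: attacked by Bd4; a7: attacked by Bd4; b7: attacked by Ra7.
Legal moves for Black: none.
In check with no legal moves → checkmate.

checkmate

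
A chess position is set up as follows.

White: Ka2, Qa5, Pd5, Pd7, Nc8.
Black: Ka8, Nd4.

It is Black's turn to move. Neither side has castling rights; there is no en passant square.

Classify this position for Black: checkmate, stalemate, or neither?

neither

Black to move; black king on a8.
In check: yes, from the white queen on a5.
Legal moves for Black: Kb8, Kb7.
Black is in check but has 2 legal moves → neither.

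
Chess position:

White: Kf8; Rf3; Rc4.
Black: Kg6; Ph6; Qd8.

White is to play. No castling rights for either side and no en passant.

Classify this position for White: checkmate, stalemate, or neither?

White to move; white king on f8.
In check: yes, from the black queen on d8.
King squares — e7: attacked by Qd8; f7: attacked by Kg6; g7: attacked by Kg6; e8: attacked by Qd8; g8: attacked by Qd8.
Legal moves for White: none.
In check with no legal moves → checkmate.

checkmate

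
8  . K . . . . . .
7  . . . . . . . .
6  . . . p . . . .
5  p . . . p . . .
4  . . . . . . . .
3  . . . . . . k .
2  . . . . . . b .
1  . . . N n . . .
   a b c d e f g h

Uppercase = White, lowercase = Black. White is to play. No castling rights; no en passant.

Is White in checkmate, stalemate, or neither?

White to move; white king on b8.
In check: no.
Legal moves for White: Kc8, Kc7, Ka7, Ne3, Nc3, Nf2, Nb2.
White has 7 legal moves and is not in check → neither.

neither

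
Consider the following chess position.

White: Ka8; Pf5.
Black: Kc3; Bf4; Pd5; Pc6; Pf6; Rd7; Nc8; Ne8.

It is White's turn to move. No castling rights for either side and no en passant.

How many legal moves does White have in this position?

0

White to move; king on a8.
In check: no.
Legal moves: none.
Count: 0.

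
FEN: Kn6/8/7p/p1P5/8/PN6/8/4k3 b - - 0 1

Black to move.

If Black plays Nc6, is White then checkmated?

After Nc6: white king on a8; in check: no.
White is not in check, so this cannot be checkmate.

no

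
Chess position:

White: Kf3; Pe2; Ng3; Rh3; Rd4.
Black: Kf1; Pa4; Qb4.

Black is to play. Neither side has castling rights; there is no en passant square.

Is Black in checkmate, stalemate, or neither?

Black to move; black king on f1.
In check: yes, from the white knight on g3.
Legal moves for Black: Kg1, Ke1.
Black is in check but has 2 legal moves → neither.

neither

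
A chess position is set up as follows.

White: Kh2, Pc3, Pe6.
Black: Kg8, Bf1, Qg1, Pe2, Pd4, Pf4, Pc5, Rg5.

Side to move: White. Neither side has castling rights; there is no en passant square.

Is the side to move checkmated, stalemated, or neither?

White to move; white king on h2.
In check: yes, from the black queen on g1.
King squares — g1: attacked by Rg5; h1: attacked by Qg1; g2: attacked by Bf1; g3: attacked by Qg1; h3: attacked by Bf1.
Legal moves for White: none.
In check with no legal moves → checkmate.

checkmate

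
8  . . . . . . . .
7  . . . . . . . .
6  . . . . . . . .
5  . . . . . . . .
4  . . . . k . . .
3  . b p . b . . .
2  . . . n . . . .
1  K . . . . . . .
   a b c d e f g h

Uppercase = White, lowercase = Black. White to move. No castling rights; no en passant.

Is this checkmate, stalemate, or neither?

stalemate

White to move; white king on a1.
In check: no.
King squares — b1: attacked by Nd2; a2: attacked by Bb3; b2: attacked by Pc3.
Legal moves for White: none.
Not in check and no legal moves → stalemate.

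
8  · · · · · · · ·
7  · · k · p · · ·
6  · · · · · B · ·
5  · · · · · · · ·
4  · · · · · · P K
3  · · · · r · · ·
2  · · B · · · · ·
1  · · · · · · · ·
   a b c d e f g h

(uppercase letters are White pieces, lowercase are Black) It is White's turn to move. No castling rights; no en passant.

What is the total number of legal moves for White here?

White to move; king on h4.
In check: no.
Legal moves: Bh8, Bg7, Bxe7, Bg5, Be5+, Bd4, Bc3, Bb2, Ba1, Kh5, Kg5, Bh7, Bg6, Bf5, Be4, Ba4, Bd3, Bb3, Bd1, Bb1, g5.
Count: 21.

21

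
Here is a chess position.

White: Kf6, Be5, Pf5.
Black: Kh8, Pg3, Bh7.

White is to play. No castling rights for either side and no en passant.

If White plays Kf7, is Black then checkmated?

yes

After Kf7: black king on h8; in check: yes, from the white bishop on e5.
King squares — g7: attacked by Be5; h7: own bishop; g8: attacked by Kf7.
Black has no legal moves → checkmate.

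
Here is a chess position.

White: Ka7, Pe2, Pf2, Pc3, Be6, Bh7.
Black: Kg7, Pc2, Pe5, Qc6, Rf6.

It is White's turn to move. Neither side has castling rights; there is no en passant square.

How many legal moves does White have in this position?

White to move; king on a7.
In check: no.
Legal moves: Bhg8, Bg6, Bhf5, Be4, Bd3, Bxc2, Kb8, Beg8, Bc8, Bf7, Bd7, Bef5, Bd5, Bg4, Bc4, Bh3, Bb3, Ba2, c4, f3, e3, f4, e4.
Count: 23.

23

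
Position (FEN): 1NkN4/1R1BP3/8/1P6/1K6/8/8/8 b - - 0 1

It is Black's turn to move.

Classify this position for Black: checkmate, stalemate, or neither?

checkmate

Black to move; black king on c8.
In check: yes, from the white bishop on d7.
King squares — b7: attacked by Nd8; c7: attacked by Rb7; d7: attacked by Rb7; b8: attacked by Rb7; d8: attacked by Pe7.
Legal moves for Black: none.
In check with no legal moves → checkmate.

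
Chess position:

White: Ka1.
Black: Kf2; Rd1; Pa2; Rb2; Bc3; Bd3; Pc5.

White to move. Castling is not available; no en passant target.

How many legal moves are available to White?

0

White to move; king on a1.
In check: yes, from the black rook on d1.
Legal moves: none.
Count: 0.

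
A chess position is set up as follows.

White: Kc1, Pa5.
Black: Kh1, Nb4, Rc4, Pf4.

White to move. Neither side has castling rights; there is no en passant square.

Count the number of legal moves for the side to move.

4

White to move; king on c1.
In check: yes, from the black rook on c4.
Legal moves: Kd2, Kb2, Kd1, Kb1.
Count: 4.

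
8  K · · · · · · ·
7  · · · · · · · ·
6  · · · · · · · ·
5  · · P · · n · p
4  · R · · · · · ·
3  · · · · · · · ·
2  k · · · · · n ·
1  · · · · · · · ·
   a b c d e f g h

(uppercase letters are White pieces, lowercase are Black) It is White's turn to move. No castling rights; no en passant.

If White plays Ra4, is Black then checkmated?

After Ra4: black king on a2; in check: yes, from the white rook on a4.
Black has 3 legal replies: Kb3, Kb2, Kb1.
In check but a legal move exists → not checkmate.

no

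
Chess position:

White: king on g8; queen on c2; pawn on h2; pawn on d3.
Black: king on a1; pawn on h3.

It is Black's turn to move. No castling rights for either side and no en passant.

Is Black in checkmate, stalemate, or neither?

stalemate

Black to move; black king on a1.
In check: no.
King squares — b1: attacked by Qc2; a2: attacked by Qc2; b2: attacked by Qc2.
Legal moves for Black: none.
Not in check and no legal moves → stalemate.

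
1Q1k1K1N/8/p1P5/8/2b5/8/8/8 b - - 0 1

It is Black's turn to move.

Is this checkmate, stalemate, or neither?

checkmate

Black to move; black king on d8.
In check: yes, from the white queen on b8.
King squares — c7: attacked by Qb8; d7: attacked by Pc6; e7: attacked by Kf8; c8: attacked by Qb8; e8: attacked by Qb8.
Legal moves for Black: none.
In check with no legal moves → checkmate.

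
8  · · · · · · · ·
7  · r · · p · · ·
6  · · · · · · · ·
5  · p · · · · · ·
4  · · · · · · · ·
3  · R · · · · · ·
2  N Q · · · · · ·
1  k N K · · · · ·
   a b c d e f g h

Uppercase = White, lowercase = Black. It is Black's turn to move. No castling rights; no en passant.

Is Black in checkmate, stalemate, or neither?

Black to move; black king on a1.
In check: yes, from the white queen on b2.
King squares — b1: attacked by Kc1; a2: attacked by Qb2; b2: attacked by Kc1.
Legal moves for Black: none.
In check with no legal moves → checkmate.

checkmate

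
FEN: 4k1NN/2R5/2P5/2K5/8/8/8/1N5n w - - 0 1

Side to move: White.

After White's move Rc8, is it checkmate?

After Rc8: black king on e8; in check: yes, from the white rook on c8.
King squares — d7: attacked by Pc6; e7: attacked by Ng8; f7: attacked by Nh8; d8: attacked by Rc8; f8: attacked by Rc8.
Black has no legal moves → checkmate.

yes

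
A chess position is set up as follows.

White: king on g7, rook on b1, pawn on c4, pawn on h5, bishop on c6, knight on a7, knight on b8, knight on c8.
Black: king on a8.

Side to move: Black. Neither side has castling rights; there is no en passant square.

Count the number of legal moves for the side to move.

Black to move; king on a8.
In check: yes, from the white bishop on c6.
Legal moves: none.
Count: 0.

0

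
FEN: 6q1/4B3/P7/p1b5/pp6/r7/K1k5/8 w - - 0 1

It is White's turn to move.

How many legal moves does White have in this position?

0

White to move; king on a2.
In check: yes, from the black rook on a3 and the black queen on g8.
Legal moves: none.
Count: 0.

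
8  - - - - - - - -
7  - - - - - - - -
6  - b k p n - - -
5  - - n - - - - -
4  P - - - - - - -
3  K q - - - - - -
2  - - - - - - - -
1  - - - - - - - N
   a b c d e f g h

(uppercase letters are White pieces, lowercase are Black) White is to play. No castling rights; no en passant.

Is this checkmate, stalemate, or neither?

White to move; white king on a3.
In check: yes, from the black queen on b3.
King squares — a2: attacked by Qb3; b2: attacked by Qb3; b3: attacked by Nc5; a4: own pawn; b4: attacked by Qb3.
Legal moves for White: none.
In check with no legal moves → checkmate.

checkmate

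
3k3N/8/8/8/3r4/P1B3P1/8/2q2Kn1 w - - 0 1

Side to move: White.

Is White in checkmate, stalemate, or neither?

White to move; white king on f1.
In check: yes, from the black queen on c1.
Legal moves for White: Kg2, Kf2, Be1.
White is in check but has 3 legal moves → neither.

neither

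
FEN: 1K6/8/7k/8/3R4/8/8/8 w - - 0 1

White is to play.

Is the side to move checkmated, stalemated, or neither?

neither

White to move; white king on b8.
In check: no.
Legal moves for White include: Kc8, Ka8, Kc7, Kb7, Ka7, Rd8, Rd7, Rd6+, Rd5, Rh4+, Rg4, Rf4, Re4, Rc4, Rb4, Ra4, Rd3, Rd2, ... (list truncated; more exist).
White has legal moves and is not in check → neither.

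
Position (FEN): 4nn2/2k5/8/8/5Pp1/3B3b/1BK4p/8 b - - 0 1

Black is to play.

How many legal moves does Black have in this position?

Black to move; king on c7.
In check: no.
Legal moves: Nh7, Nd7, Ng6, Ne6, Ng7, Nf6, Nd6, Kd8, Kc8, Kb8, Kd7, Kb7, Kd6, Kc6, Kb6, Bg2, Bf1, g3, h1=Q, h1=R, h1=B, h1=N.
Count: 22.

22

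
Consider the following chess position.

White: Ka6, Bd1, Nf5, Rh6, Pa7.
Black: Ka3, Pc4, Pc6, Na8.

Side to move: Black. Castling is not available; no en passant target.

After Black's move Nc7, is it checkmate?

After Nc7: white king on a6; in check: yes, from the black knight on c7.
White has 3 legal replies: Kb7, Kb6, Ka5.
In check but a legal move exists → not checkmate.

no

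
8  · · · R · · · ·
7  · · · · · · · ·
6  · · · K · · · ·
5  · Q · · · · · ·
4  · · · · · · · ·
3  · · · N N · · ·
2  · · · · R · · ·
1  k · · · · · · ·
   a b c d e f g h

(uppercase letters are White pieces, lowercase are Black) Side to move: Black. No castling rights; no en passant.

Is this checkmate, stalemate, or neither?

Black to move; black king on a1.
In check: no.
King squares — b1: attacked by Qb5; a2: attacked by Re2; b2: attacked by Re2.
Legal moves for Black: none.
Not in check and no legal moves → stalemate.

stalemate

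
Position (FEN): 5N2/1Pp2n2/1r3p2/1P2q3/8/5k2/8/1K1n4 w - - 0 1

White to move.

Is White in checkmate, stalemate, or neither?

White to move; white king on b1.
In check: no.
Legal moves for White: Nh7, Nd7, Ng6, Ne6, Kc2, Ka2, Kc1, b8=Q, b8=R, b8=B, b8=N.
White has 11 legal moves and is not in check → neither.

neither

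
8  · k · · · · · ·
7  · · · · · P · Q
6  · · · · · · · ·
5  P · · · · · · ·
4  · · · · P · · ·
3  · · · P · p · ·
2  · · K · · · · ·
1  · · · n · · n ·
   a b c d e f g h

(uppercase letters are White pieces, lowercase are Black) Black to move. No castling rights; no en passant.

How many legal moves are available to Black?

Black to move; king on b8.
In check: no.
Legal moves: Kc8, Ka8, Kc7, Kb7, Ka7, Nh3, Ne2, Ne3+, Nc3, Nf2, Nb2, f2.
Count: 12.

12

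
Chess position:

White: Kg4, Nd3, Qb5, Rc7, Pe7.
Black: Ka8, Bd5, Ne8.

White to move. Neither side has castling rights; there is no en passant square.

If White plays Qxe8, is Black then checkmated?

After Qxe8: black king on a8; in check: yes, from the white queen on e8.
King squares — a7: attacked by Rc7; b7: attacked by Rc7; b8: attacked by Qe8.
Black has no legal moves → checkmate.

yes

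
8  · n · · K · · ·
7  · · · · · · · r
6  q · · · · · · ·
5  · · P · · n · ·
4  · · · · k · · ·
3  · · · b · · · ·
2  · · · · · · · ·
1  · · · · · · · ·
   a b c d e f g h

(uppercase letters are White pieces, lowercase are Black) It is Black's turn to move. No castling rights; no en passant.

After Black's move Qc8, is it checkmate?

After Qc8: white king on e8; in check: yes, from the black queen on c8.
King squares — d7: attacked by Rh7; e7: attacked by Nf5; f7: attacked by Rh7; d8: attacked by Qc8; f8: attacked by Qc8.
White has no legal moves → checkmate.

yes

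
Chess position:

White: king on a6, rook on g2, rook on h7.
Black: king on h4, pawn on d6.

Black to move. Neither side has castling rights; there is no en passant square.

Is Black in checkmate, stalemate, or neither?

Black to move; black king on h4.
In check: yes, from the white rook on h7.
King squares — g3: attacked by Rg2; h3: attacked by Rh7; g4: attacked by Rg2; g5: attacked by Rg2; h5: attacked by Rh7.
Legal moves for Black: none.
In check with no legal moves → checkmate.

checkmate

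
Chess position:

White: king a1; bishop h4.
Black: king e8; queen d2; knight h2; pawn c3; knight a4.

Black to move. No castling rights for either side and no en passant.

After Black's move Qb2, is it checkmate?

After Qb2: white king on a1; in check: yes, from the black queen on b2.
King squares — b1: attacked by Qb2; a2: attacked by Qb2; b2: attacked by Pc3.
White has no legal moves → checkmate.

yes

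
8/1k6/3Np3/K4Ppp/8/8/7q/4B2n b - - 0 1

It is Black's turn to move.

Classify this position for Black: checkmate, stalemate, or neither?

Black to move; black king on b7.
In check: yes, from the white knight on d6.
King squares — a6: attacked by Ka5; b6: attacked by Ka5; c6: available; a7: available; c7: available; a8: available; b8: available; c8: attacked by Nd6.
Legal moves for Black: Kb8, Ka8, Kc7, Ka7, Kc6, Qxd6.
Black is in check but has 6 legal moves → neither.

neither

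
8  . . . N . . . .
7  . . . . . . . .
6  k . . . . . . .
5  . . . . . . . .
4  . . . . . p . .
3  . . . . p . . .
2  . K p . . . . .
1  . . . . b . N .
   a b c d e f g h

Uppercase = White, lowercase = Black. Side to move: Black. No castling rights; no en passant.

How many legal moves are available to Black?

17

Black to move; king on a6.
In check: no.
Legal moves: Ka7, Kb6, Kb5, Ka5, Ba5, Bh4, Bb4, Bg3, Bc3+, Bf2, Bd2, f3, e2, c1=Q+, c1=R, c1=B+, c1=N.
Count: 17.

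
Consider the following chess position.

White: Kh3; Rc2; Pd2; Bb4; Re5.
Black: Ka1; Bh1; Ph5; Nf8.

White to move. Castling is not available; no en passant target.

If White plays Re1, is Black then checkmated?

After Re1: black king on a1; in check: yes, from the white rook on e1.
King squares — b1: attacked by Re1; a2: attacked by Rc2; b2: attacked by Rc2.
Black has no legal moves → checkmate.

yes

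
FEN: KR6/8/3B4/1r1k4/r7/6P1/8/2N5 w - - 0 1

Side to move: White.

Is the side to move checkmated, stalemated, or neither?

checkmate

White to move; white king on a8.
In check: yes, from the black rook on a4.
King squares — a7: attacked by Ra4; b7: attacked by Rb5; b8: own rook.
Legal moves for White: none.
In check with no legal moves → checkmate.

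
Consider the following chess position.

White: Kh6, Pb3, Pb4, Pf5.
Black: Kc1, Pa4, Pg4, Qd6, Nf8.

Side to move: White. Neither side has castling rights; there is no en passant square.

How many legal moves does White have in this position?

White to move; king on h6.
In check: yes, from the black queen on d6.
Legal moves: Kg7, Kh5, Kg5, f6.
Count: 4.

4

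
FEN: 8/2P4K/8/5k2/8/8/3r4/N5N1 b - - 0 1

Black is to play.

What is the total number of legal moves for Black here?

Black to move; king on f5.
In check: no.
Legal moves: Kf6, Ke6, Kg5, Ke5, Kg4, Kf4, Ke4, Rd8, Rd7+, Rd6, Rd5, Rd4, Rd3, Rh2+, Rg2, Rf2, Re2, Rc2, Rb2, Ra2, Rd1.
Count: 21.

21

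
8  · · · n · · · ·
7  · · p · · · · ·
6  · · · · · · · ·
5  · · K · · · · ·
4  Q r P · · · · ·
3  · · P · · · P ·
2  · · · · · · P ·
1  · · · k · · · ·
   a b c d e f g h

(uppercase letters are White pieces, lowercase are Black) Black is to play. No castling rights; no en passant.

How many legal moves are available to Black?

6

Black to move; king on d1.
In check: yes, from the white queen on a4.
Legal moves: Ke2, Kd2, Ke1, Kc1, Rxa4, Rb3.
Count: 6.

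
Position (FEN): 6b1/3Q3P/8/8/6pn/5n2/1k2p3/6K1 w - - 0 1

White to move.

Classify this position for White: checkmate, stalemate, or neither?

White to move; white king on g1.
In check: yes, from the black knight on f3.
Legal moves for White: Kf2, Kh1.
White is in check but has 2 legal moves → neither.

neither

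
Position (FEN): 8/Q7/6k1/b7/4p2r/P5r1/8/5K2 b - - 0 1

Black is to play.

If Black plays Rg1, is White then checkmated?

no

After Rg1: white king on f1; in check: yes, from the black rook on g1.
White has 4 legal replies: Kf2, Ke2, Kxg1, Qxg1+.
In check but a legal move exists → not checkmate.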